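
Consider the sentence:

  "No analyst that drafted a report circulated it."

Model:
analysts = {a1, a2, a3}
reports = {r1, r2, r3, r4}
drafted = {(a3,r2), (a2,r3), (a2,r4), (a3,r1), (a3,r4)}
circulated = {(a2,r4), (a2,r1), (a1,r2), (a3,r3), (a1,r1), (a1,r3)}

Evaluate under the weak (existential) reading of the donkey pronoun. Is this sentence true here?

"it" takes "a report" as antecedent — a donkey pronoun bound across the clause boundary.
Truth condition: for no (a,r) with drafted(a,r) does circulated(a,r) hold.
Restrictor pairs — does the scope hold? (a2,r3):fails  (a2,r4):holds  (a3,r1):fails  (a3,r2):fails  (a3,r4):fails
Scope holds for 1 pair(s), so the sentence is false.

False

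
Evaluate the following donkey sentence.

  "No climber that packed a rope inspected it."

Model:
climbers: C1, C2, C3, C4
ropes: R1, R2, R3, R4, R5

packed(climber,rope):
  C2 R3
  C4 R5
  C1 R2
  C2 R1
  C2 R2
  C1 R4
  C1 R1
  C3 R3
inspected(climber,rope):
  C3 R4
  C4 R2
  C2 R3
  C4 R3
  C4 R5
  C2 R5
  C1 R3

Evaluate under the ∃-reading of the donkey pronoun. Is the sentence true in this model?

False

"it" takes "a rope" as antecedent — a donkey pronoun bound across the clause boundary.
Truth condition: for no (c,r) with packed(c,r) does inspected(c,r) hold.
Restrictor pairs — does the scope hold? (C1,R1):fails  (C1,R2):fails  (C1,R4):fails  (C2,R1):fails  (C2,R2):fails  (C2,R3):holds  (C3,R3):fails  (C4,R5):holds
Scope holds for 2 pair(s), so the sentence is false.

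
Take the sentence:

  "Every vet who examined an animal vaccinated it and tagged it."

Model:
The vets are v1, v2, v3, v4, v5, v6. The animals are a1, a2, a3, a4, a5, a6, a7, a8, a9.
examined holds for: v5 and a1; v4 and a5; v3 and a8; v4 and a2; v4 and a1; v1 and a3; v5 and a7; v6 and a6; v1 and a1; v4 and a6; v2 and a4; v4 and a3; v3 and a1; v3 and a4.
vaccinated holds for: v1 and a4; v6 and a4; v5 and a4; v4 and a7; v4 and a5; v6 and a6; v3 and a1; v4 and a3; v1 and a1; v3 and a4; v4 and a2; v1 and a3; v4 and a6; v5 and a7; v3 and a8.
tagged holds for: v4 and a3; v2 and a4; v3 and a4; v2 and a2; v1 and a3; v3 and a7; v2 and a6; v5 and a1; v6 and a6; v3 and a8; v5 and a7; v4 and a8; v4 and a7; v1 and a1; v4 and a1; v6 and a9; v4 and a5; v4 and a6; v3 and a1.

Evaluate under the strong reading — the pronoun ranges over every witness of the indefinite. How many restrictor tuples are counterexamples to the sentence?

4

"it" takes "an animal" as antecedent — a donkey pronoun bound across the clause boundary.
Strong reading: for every (v,a) with examined(v,a), vaccinated(v,a) ∧ tagged(v,a).
Restrictor pairs: (v1,a1) ✓  (v1,a3) ✓  (v2,a4) ✗  (v3,a1) ✓  (v3,a4) ✓  (v3,a8) ✓  (v4,a1) ✗  (v4,a2) ✗  (v4,a3) ✓  (v4,a5) ✓  (v4,a6) ✓  (v5,a1) ✗  (v5,a7) ✓  (v6,a6) ✓
Counterexamples (restrictor pairs failing the scope): 4.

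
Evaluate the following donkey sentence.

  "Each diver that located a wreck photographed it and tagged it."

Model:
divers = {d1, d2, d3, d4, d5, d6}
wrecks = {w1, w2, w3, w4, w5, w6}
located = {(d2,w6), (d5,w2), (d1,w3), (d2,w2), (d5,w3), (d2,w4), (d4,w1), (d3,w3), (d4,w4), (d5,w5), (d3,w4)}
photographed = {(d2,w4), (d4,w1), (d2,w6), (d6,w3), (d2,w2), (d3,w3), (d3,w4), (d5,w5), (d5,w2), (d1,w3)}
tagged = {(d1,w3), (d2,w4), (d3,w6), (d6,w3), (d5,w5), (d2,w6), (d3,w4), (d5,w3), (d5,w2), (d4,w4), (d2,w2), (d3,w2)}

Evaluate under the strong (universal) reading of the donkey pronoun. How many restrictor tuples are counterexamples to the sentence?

"it" takes "a wreck" as antecedent — a donkey pronoun bound across the clause boundary.
Strong reading: for every (d,w) with located(d,w), photographed(d,w) ∧ tagged(d,w).
Restrictor pairs: (d1,w3) ✓  (d2,w2) ✓  (d2,w4) ✓  (d2,w6) ✓  (d3,w3) ✗  (d3,w4) ✓  (d4,w1) ✗  (d4,w4) ✗  (d5,w2) ✓  (d5,w3) ✗  (d5,w5) ✓
Counterexamples (restrictor pairs failing the scope): 4.

4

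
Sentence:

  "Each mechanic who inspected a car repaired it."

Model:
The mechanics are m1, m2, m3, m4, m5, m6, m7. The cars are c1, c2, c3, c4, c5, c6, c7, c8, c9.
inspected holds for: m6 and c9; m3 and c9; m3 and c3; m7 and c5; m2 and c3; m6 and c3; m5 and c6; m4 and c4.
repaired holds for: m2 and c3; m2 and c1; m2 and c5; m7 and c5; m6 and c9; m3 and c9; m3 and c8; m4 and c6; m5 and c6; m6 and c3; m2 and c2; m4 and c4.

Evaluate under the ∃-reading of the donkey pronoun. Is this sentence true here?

True

"it" takes "a car" as antecedent — a donkey pronoun bound across the clause boundary.
Weak reading: every mechanic m with some inspected-car has at least one inspected-car c such that repaired(m,c).
Per mechanic: m2:✓  m3:✓  m4:✓  m5:✓  m6:✓  m7:✓
Every mechanic in the restrictor has a witness.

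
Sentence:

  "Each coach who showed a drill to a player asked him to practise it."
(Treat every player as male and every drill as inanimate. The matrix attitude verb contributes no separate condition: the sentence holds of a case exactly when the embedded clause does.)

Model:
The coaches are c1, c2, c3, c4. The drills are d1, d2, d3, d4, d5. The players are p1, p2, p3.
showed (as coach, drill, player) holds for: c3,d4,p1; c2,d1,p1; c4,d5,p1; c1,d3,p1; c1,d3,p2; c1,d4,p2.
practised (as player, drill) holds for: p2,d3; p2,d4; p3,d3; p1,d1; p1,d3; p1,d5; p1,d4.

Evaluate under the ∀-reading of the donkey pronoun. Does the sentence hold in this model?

"him" takes "a player" as antecedent and "it" takes "a drill"; both are donkey pronouns co-varying with the restrictor.
Strong reading: for every (c,d,p) with showed(c,d,p), practised(p,d).
Restrictor triples: (c1,d3,p1)→practised(p1,d3) ✓  (c1,d3,p2)→practised(p2,d3) ✓  (c1,d4,p2)→practised(p2,d4) ✓  (c2,d1,p1)→practised(p1,d1) ✓  (c3,d4,p1)→practised(p1,d4) ✓  (c4,d5,p1)→practised(p1,d5) ✓
Every restrictor triple satisfies the scope.

True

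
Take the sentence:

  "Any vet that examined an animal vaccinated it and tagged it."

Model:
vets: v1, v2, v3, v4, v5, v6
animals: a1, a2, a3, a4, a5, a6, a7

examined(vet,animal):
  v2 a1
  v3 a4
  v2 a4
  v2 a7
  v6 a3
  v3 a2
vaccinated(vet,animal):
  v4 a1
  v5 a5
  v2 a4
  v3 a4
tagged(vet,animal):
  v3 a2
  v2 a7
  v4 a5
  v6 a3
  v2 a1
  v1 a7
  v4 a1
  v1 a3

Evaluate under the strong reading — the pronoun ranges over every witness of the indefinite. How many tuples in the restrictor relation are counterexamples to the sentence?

6

"it" takes "an animal" as antecedent — a donkey pronoun bound across the clause boundary.
Strong reading: for every (v,a) with examined(v,a), vaccinated(v,a) ∧ tagged(v,a).
Restrictor pairs: (v2,a1) ✗  (v2,a4) ✗  (v2,a7) ✗  (v3,a2) ✗  (v3,a4) ✗  (v6,a3) ✗
Counterexamples (restrictor pairs failing the scope): 6.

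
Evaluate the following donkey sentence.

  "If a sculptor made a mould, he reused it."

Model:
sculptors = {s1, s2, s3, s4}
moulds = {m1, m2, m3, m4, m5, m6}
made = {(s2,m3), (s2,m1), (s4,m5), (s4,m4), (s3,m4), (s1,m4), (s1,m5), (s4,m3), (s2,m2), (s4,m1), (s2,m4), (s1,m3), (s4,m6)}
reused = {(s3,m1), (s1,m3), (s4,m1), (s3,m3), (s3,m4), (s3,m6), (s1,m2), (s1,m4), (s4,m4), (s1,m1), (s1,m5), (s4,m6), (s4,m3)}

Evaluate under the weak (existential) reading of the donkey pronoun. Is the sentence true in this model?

False

"it" takes "a mould" as antecedent — a donkey pronoun bound across the clause boundary.
Weak reading: every sculptor s with some made-mould has at least one made-mould m such that reused(s,m).
Per sculptor: s1:✓  s2:✗  s3:✓  s4:✓
s2 has no witness among its made-moulds.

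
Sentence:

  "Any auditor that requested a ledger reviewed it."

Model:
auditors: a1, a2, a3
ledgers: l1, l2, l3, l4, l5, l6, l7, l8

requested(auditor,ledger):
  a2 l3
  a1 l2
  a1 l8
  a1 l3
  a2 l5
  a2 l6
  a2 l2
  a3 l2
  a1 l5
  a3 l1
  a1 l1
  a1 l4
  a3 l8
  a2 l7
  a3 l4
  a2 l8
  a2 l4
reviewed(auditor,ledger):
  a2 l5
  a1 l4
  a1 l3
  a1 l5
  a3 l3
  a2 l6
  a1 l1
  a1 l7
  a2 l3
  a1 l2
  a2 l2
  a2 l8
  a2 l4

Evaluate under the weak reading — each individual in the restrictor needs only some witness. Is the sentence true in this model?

"it" takes "a ledger" as antecedent — a donkey pronoun bound across the clause boundary.
Weak reading: every auditor a with some requested-ledger has at least one requested-ledger l such that reviewed(a,l).
Per auditor: a1:✓  a2:✓  a3:✗
a3 has no witness among its requested-ledgers.

False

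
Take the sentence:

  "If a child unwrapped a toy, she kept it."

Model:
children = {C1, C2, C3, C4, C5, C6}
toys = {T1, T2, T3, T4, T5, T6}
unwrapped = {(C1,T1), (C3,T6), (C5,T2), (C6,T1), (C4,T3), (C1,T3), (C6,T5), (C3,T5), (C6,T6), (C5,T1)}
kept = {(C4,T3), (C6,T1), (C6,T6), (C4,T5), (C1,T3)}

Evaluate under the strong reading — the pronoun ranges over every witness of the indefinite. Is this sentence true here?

"it" takes "a toy" as antecedent — a donkey pronoun bound across the clause boundary.
Strong reading: for every (c,t) with unwrapped(c,t), kept(c,t).
Restrictor pairs: (C1,T1) ✗  (C1,T3) ✓  (C3,T5) ✗  (C3,T6) ✗  (C4,T3) ✓  (C5,T1) ✗  (C5,T2) ✗  (C6,T1) ✓  (C6,T5) ✗  (C6,T6) ✓
Counterexample: (C1,T1) is in unwrapped but fails the scope.

False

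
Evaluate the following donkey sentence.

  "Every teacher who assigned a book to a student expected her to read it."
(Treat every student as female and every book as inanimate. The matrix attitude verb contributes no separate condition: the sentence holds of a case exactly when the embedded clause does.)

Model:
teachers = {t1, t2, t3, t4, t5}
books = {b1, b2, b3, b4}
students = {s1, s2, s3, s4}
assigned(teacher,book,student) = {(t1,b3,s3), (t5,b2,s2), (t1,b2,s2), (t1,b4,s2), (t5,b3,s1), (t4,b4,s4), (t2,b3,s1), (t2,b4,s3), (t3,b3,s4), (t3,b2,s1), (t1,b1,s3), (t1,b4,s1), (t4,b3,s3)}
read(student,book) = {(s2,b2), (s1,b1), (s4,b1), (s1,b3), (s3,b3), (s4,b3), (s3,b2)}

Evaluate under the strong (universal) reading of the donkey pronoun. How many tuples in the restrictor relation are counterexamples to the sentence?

6

"her" takes "a student" as antecedent and "it" takes "a book"; both are donkey pronouns co-varying with the restrictor.
Strong reading: for every (t,b,s) with assigned(t,b,s), read(s,b).
Restrictor triples: (t1,b1,s3)→read(s3,b1) ✗  (t1,b2,s2)→read(s2,b2) ✓  (t1,b3,s3)→read(s3,b3) ✓  (t1,b4,s1)→read(s1,b4) ✗  (t1,b4,s2)→read(s2,b4) ✗  (t2,b3,s1)→read(s1,b3) ✓  (t2,b4,s3)→read(s3,b4) ✗  (t3,b2,s1)→read(s1,b2) ✗  (t3,b3,s4)→read(s4,b3) ✓  (t4,b3,s3)→read(s3,b3) ✓  (t4,b4,s4)→read(s4,b4) ✗  (t5,b2,s2)→read(s2,b2) ✓  (t5,b3,s1)→read(s1,b3) ✓
Counterexamples (restrictor triples failing the scope): 6.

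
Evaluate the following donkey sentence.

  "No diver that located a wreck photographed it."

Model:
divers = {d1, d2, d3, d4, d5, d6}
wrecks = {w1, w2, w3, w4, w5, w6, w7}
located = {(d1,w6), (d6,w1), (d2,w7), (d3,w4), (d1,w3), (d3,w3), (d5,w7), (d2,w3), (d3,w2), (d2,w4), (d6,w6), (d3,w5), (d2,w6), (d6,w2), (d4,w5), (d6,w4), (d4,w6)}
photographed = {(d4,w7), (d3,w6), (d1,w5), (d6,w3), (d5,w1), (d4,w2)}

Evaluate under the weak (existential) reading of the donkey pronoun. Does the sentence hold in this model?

"it" takes "a wreck" as antecedent — a donkey pronoun bound across the clause boundary.
Truth condition: for no (d,w) with located(d,w) does photographed(d,w) hold.
Restrictor pairs — does the scope hold? (d1,w3):fails  (d1,w6):fails  (d2,w3):fails  (d2,w4):fails  (d2,w6):fails  (d2,w7):fails  (d3,w2):fails  (d3,w3):fails  (d3,w4):fails  (d3,w5):fails  (d4,w5):fails  (d4,w6):fails  (d5,w7):fails  (d6,w1):fails  (d6,w2):fails  (d6,w4):fails  (d6,w6):fails
Scope holds for no restrictor pair, so the sentence is true.

True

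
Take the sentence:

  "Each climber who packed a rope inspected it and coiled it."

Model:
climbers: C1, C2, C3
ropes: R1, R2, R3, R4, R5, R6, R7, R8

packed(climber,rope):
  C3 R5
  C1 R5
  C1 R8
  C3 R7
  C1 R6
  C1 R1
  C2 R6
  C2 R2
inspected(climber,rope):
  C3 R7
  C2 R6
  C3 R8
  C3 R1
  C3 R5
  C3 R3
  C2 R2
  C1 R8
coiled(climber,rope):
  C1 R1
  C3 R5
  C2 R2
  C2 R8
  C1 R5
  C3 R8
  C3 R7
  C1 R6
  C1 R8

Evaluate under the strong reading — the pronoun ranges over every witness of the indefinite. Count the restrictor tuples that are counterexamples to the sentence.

"it" takes "a rope" as antecedent — a donkey pronoun bound across the clause boundary.
Strong reading: for every (c,r) with packed(c,r), inspected(c,r) ∧ coiled(c,r).
Restrictor pairs: (C1,R1) ✗  (C1,R5) ✗  (C1,R6) ✗  (C1,R8) ✓  (C2,R2) ✓  (C2,R6) ✗  (C3,R5) ✓  (C3,R7) ✓
Counterexamples (restrictor pairs failing the scope): 4.

4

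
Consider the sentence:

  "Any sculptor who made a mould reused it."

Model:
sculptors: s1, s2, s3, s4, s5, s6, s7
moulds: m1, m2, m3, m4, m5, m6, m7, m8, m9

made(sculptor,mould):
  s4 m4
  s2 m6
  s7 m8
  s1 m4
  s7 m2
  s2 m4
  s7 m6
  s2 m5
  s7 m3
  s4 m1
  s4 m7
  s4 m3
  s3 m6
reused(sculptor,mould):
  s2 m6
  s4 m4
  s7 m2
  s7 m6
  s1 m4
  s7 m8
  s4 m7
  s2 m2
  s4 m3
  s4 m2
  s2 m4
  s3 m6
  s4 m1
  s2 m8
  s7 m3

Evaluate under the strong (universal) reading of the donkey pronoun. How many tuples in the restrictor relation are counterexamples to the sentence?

1

"it" takes "a mould" as antecedent — a donkey pronoun bound across the clause boundary.
Strong reading: for every (s,m) with made(s,m), reused(s,m).
Restrictor pairs: (s1,m4) ✓  (s2,m4) ✓  (s2,m5) ✗  (s2,m6) ✓  (s3,m6) ✓  (s4,m1) ✓  (s4,m3) ✓  (s4,m4) ✓  (s4,m7) ✓  (s7,m2) ✓  (s7,m3) ✓  (s7,m6) ✓  (s7,m8) ✓
Counterexamples (restrictor pairs failing the scope): 1.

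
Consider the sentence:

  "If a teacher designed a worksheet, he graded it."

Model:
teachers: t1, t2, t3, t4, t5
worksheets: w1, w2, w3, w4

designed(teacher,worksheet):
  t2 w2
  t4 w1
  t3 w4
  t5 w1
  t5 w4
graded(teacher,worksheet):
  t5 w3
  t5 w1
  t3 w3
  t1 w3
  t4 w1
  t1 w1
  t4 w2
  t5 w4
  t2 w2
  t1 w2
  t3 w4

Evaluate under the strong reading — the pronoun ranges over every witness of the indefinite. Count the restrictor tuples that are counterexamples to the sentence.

"it" takes "a worksheet" as antecedent — a donkey pronoun bound across the clause boundary.
Strong reading: for every (t,w) with designed(t,w), graded(t,w).
Restrictor pairs: (t2,w2) ✓  (t3,w4) ✓  (t4,w1) ✓  (t5,w1) ✓  (t5,w4) ✓
Counterexamples (restrictor pairs failing the scope): 0.

0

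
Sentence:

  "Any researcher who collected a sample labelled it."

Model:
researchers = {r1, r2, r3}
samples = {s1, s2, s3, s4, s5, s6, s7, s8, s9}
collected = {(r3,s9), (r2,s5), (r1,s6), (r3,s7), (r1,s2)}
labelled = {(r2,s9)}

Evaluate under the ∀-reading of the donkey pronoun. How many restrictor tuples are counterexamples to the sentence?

"it" takes "a sample" as antecedent — a donkey pronoun bound across the clause boundary.
Strong reading: for every (r,s) with collected(r,s), labelled(r,s).
Restrictor pairs: (r1,s2) ✗  (r1,s6) ✗  (r2,s5) ✗  (r3,s7) ✗  (r3,s9) ✗
Counterexamples (restrictor pairs failing the scope): 5.

5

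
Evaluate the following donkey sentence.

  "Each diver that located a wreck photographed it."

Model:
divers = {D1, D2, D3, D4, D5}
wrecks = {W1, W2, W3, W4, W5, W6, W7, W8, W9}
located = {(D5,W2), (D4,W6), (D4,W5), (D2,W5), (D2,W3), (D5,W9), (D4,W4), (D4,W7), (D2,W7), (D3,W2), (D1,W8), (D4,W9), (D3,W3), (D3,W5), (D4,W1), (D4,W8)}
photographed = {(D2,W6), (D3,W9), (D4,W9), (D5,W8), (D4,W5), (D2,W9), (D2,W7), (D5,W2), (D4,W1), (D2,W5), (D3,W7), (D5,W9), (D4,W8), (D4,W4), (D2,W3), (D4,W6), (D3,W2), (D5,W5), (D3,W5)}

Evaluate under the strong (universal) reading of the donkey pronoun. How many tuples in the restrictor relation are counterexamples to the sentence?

"it" takes "a wreck" as antecedent — a donkey pronoun bound across the clause boundary.
Strong reading: for every (d,w) with located(d,w), photographed(d,w).
Restrictor pairs: (D1,W8) ✗  (D2,W3) ✓  (D2,W5) ✓  (D2,W7) ✓  (D3,W2) ✓  (D3,W3) ✗  (D3,W5) ✓  (D4,W1) ✓  (D4,W4) ✓  (D4,W5) ✓  (D4,W6) ✓  (D4,W7) ✗  (D4,W8) ✓  (D4,W9) ✓  (D5,W2) ✓  (D5,W9) ✓
Counterexamples (restrictor pairs failing the scope): 3.

3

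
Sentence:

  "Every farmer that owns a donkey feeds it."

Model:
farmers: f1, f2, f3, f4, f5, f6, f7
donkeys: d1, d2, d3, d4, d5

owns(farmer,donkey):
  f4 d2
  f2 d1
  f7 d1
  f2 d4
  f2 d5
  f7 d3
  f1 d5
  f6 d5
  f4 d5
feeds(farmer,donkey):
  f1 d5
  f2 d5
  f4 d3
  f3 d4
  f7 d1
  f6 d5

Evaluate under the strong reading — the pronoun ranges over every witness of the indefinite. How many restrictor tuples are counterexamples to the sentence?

"it" takes "a donkey" as antecedent — a donkey pronoun bound across the clause boundary.
Strong reading: for every (f,d) with owns(f,d), feeds(f,d).
Restrictor pairs: (f1,d5) ✓  (f2,d1) ✗  (f2,d4) ✗  (f2,d5) ✓  (f4,d2) ✗  (f4,d5) ✗  (f6,d5) ✓  (f7,d1) ✓  (f7,d3) ✗
Counterexamples (restrictor pairs failing the scope): 5.

5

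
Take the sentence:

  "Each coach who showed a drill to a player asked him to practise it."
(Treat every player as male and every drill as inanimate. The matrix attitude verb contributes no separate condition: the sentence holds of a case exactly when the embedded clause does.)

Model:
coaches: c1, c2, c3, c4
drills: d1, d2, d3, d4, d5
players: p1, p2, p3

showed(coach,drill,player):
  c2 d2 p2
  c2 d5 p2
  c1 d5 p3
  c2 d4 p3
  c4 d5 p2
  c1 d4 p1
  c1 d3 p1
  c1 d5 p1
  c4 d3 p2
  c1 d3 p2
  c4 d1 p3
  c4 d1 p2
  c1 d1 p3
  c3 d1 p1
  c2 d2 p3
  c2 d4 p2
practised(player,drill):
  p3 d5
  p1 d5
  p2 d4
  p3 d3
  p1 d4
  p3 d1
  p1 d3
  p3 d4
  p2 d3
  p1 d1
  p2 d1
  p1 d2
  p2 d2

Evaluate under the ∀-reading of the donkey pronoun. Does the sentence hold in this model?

False

"him" takes "a player" as antecedent and "it" takes "a drill"; both are donkey pronouns co-varying with the restrictor.
Strong reading: for every (c,d,p) with showed(c,d,p), practised(p,d).
Restrictor triples: (c1,d1,p3)→practised(p3,d1) ✓  (c1,d3,p1)→practised(p1,d3) ✓  (c1,d3,p2)→practised(p2,d3) ✓  (c1,d4,p1)→practised(p1,d4) ✓  (c1,d5,p1)→practised(p1,d5) ✓  (c1,d5,p3)→practised(p3,d5) ✓  (c2,d2,p2)→practised(p2,d2) ✓  (c2,d2,p3)→practised(p3,d2) ✗  (c2,d4,p2)→practised(p2,d4) ✓  (c2,d4,p3)→practised(p3,d4) ✓  (c2,d5,p2)→practised(p2,d5) ✗  (c3,d1,p1)→practised(p1,d1) ✓  (c4,d1,p2)→practised(p2,d1) ✓  (c4,d1,p3)→practised(p3,d1) ✓  (c4,d3,p2)→practised(p2,d3) ✓  (c4,d5,p2)→practised(p2,d5) ✗
Counterexample: (c2,d2,p3) — practised(p3,d2) does not hold.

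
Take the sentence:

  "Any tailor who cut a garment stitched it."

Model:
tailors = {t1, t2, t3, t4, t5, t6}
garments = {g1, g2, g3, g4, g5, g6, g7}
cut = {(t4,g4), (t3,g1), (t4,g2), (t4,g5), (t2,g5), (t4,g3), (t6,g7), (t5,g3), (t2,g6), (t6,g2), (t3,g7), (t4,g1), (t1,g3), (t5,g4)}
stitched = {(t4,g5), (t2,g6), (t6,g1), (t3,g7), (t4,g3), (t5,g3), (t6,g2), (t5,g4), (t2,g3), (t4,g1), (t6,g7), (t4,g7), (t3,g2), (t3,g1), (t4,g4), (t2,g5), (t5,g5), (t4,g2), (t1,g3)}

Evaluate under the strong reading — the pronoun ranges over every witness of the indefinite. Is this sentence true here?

True

"it" takes "a garment" as antecedent — a donkey pronoun bound across the clause boundary.
Strong reading: for every (t,g) with cut(t,g), stitched(t,g).
Restrictor pairs: (t1,g3) ✓  (t2,g5) ✓  (t2,g6) ✓  (t3,g1) ✓  (t3,g7) ✓  (t4,g1) ✓  (t4,g2) ✓  (t4,g3) ✓  (t4,g4) ✓  (t4,g5) ✓  (t5,g3) ✓  (t5,g4) ✓  (t6,g2) ✓  (t6,g7) ✓
Every restrictor pair satisfies the scope.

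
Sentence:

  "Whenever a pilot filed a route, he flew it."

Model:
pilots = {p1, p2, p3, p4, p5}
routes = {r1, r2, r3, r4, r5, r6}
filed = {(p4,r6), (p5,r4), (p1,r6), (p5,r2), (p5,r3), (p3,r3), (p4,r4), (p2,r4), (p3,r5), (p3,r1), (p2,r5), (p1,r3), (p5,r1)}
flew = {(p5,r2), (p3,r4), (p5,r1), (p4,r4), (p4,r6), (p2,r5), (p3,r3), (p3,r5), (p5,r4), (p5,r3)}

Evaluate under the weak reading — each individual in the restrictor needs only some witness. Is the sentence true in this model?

False

"it" takes "a route" as antecedent — a donkey pronoun bound across the clause boundary.
Weak reading: every pilot p with some filed-route has at least one filed-route r such that flew(p,r).
Per pilot: p1:✗  p2:✓  p3:✓  p4:✓  p5:✓
p1 has no witness among its filed-routes.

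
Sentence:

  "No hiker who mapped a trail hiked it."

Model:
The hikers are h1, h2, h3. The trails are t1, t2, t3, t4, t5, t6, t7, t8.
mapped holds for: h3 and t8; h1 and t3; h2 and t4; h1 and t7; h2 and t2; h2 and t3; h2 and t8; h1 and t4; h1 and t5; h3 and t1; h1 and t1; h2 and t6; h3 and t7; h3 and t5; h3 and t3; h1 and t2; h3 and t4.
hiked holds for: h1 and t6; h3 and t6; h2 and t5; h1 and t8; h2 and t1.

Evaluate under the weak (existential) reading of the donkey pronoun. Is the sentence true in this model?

True

"it" takes "a trail" as antecedent — a donkey pronoun bound across the clause boundary.
Truth condition: for no (h,t) with mapped(h,t) does hiked(h,t) hold.
Restrictor pairs — does the scope hold? (h1,t1):fails  (h1,t2):fails  (h1,t3):fails  (h1,t4):fails  (h1,t5):fails  (h1,t7):fails  (h2,t2):fails  (h2,t3):fails  (h2,t4):fails  (h2,t6):fails  (h2,t8):fails  (h3,t1):fails  (h3,t3):fails  (h3,t4):fails  (h3,t5):fails  (h3,t7):fails  (h3,t8):fails
Scope holds for no restrictor pair, so the sentence is true.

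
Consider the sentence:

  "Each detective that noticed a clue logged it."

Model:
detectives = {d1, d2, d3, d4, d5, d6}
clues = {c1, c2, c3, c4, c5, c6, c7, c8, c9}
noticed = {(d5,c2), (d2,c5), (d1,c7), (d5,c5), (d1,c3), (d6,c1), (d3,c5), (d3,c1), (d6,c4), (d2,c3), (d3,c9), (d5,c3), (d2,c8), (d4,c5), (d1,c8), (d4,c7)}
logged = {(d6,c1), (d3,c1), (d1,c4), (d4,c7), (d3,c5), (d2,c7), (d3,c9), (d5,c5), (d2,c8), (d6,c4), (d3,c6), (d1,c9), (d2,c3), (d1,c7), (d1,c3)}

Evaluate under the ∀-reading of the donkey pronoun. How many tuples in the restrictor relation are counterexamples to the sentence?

5

"it" takes "a clue" as antecedent — a donkey pronoun bound across the clause boundary.
Strong reading: for every (d,c) with noticed(d,c), logged(d,c).
Restrictor pairs: (d1,c3) ✓  (d1,c7) ✓  (d1,c8) ✗  (d2,c3) ✓  (d2,c5) ✗  (d2,c8) ✓  (d3,c1) ✓  (d3,c5) ✓  (d3,c9) ✓  (d4,c5) ✗  (d4,c7) ✓  (d5,c2) ✗  (d5,c3) ✗  (d5,c5) ✓  (d6,c1) ✓  (d6,c4) ✓
Counterexamples (restrictor pairs failing the scope): 5.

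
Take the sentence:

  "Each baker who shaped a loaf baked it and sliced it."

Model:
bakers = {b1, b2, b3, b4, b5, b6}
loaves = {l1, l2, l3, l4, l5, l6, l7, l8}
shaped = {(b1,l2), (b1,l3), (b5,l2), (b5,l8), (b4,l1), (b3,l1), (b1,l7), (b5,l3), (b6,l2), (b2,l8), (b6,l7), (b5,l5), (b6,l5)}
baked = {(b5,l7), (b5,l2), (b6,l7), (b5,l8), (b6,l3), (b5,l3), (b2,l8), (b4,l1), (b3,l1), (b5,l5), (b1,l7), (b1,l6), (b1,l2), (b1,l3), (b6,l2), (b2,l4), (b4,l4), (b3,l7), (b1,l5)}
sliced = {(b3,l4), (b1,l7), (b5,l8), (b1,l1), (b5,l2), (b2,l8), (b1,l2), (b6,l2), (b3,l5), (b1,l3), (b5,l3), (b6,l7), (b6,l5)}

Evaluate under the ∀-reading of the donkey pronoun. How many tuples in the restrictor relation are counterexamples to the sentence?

4

"it" takes "a loaf" as antecedent — a donkey pronoun bound across the clause boundary.
Strong reading: for every (b,l) with shaped(b,l), baked(b,l) ∧ sliced(b,l).
Restrictor pairs: (b1,l2) ✓  (b1,l3) ✓  (b1,l7) ✓  (b2,l8) ✓  (b3,l1) ✗  (b4,l1) ✗  (b5,l2) ✓  (b5,l3) ✓  (b5,l5) ✗  (b5,l8) ✓  (b6,l2) ✓  (b6,l5) ✗  (b6,l7) ✓
Counterexamples (restrictor pairs failing the scope): 4.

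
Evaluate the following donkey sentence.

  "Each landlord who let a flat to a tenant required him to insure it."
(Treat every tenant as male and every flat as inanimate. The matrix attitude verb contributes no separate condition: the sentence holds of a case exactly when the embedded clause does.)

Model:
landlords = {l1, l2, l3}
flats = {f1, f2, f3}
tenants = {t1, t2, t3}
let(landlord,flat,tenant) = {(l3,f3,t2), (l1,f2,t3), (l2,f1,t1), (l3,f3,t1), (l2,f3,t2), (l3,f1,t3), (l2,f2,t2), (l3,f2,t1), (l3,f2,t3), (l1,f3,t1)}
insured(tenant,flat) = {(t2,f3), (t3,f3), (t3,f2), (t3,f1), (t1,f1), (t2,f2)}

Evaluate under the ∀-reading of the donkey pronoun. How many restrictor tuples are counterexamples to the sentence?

"him" takes "a tenant" as antecedent and "it" takes "a flat"; both are donkey pronouns co-varying with the restrictor.
Strong reading: for every (l,f,t) with let(l,f,t), insured(t,f).
Restrictor triples: (l1,f2,t3)→insured(t3,f2) ✓  (l1,f3,t1)→insured(t1,f3) ✗  (l2,f1,t1)→insured(t1,f1) ✓  (l2,f2,t2)→insured(t2,f2) ✓  (l2,f3,t2)→insured(t2,f3) ✓  (l3,f1,t3)→insured(t3,f1) ✓  (l3,f2,t1)→insured(t1,f2) ✗  (l3,f2,t3)→insured(t3,f2) ✓  (l3,f3,t1)→insured(t1,f3) ✗  (l3,f3,t2)→insured(t2,f3) ✓
Counterexamples (restrictor triples failing the scope): 3.

3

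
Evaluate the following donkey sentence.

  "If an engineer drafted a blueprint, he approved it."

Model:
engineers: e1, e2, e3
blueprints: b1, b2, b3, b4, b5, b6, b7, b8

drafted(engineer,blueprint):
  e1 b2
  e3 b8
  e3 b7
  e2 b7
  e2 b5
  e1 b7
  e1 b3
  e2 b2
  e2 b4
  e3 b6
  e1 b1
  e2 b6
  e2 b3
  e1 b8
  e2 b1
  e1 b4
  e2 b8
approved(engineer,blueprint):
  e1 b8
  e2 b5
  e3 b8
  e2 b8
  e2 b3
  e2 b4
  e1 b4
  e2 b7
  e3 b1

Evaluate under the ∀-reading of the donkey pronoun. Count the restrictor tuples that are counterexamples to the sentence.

"it" takes "a blueprint" as antecedent — a donkey pronoun bound across the clause boundary.
Strong reading: for every (e,b) with drafted(e,b), approved(e,b).
Restrictor pairs: (e1,b1) ✗  (e1,b2) ✗  (e1,b3) ✗  (e1,b4) ✓  (e1,b7) ✗  (e1,b8) ✓  (e2,b1) ✗  (e2,b2) ✗  (e2,b3) ✓  (e2,b4) ✓  (e2,b5) ✓  (e2,b6) ✗  (e2,b7) ✓  (e2,b8) ✓  (e3,b6) ✗  (e3,b7) ✗  (e3,b8) ✓
Counterexamples (restrictor pairs failing the scope): 9.

9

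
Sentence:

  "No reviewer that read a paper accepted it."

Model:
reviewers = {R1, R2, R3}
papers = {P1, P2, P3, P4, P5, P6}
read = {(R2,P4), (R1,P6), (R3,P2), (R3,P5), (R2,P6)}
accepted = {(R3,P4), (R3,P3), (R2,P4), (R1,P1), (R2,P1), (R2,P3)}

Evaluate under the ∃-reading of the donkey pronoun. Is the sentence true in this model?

"it" takes "a paper" as antecedent — a donkey pronoun bound across the clause boundary.
Truth condition: for no (r,p) with read(r,p) does accepted(r,p) hold.
Restrictor pairs — does the scope hold? (R1,P6):fails  (R2,P4):holds  (R2,P6):fails  (R3,P2):fails  (R3,P5):fails
Scope holds for 1 pair(s), so the sentence is false.

False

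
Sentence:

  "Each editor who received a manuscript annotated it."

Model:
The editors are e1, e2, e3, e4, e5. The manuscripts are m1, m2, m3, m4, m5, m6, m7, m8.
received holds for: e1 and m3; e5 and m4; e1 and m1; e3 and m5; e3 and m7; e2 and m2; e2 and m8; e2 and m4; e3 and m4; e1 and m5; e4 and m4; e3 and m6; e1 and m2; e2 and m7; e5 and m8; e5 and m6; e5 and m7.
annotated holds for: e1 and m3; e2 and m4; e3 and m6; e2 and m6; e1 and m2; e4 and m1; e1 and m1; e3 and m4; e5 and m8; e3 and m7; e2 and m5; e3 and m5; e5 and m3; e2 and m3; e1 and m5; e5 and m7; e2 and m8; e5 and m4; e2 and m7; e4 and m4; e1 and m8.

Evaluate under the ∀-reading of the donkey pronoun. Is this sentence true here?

"it" takes "a manuscript" as antecedent — a donkey pronoun bound across the clause boundary.
Strong reading: for every (e,m) with received(e,m), annotated(e,m).
Restrictor pairs: (e1,m1) ✓  (e1,m2) ✓  (e1,m3) ✓  (e1,m5) ✓  (e2,m2) ✗  (e2,m4) ✓  (e2,m7) ✓  (e2,m8) ✓  (e3,m4) ✓  (e3,m5) ✓  (e3,m6) ✓  (e3,m7) ✓  (e4,m4) ✓  (e5,m4) ✓  (e5,m6) ✗  (e5,m7) ✓  (e5,m8) ✓
Counterexample: (e2,m2) is in received but fails the scope.

False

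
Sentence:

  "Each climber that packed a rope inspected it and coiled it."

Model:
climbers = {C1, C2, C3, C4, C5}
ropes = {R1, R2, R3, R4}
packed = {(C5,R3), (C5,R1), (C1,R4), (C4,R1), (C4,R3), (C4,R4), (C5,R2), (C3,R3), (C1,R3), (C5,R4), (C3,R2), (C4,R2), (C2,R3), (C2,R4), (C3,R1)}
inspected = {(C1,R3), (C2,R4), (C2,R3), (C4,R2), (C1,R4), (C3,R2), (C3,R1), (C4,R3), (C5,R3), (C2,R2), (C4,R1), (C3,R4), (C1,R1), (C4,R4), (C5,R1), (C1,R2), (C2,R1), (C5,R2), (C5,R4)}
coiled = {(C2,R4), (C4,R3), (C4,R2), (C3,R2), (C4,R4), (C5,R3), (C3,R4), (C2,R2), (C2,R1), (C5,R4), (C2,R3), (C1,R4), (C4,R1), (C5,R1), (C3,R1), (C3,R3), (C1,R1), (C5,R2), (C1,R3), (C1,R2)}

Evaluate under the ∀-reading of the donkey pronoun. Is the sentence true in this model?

False

"it" takes "a rope" as antecedent — a donkey pronoun bound across the clause boundary.
Strong reading: for every (c,r) with packed(c,r), inspected(c,r) ∧ coiled(c,r).
Restrictor pairs: (C1,R3) ✓  (C1,R4) ✓  (C2,R3) ✓  (C2,R4) ✓  (C3,R1) ✓  (C3,R2) ✓  (C3,R3) ✗  (C4,R1) ✓  (C4,R2) ✓  (C4,R3) ✓  (C4,R4) ✓  (C5,R1) ✓  (C5,R2) ✓  (C5,R3) ✓  (C5,R4) ✓
Counterexample: (C3,R3) is in packed but fails the scope.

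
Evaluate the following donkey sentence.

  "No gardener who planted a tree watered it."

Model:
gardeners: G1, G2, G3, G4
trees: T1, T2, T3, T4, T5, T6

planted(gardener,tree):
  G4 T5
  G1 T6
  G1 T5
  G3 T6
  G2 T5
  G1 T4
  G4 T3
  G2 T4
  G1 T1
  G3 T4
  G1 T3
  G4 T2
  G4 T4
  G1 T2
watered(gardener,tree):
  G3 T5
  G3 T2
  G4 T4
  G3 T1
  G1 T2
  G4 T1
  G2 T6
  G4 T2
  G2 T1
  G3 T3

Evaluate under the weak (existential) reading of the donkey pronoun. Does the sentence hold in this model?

False

"it" takes "a tree" as antecedent — a donkey pronoun bound across the clause boundary.
Truth condition: for no (g,t) with planted(g,t) does watered(g,t) hold.
Restrictor pairs — does the scope hold? (G1,T1):fails  (G1,T2):holds  (G1,T3):fails  (G1,T4):fails  (G1,T5):fails  (G1,T6):fails  (G2,T4):fails  (G2,T5):fails  (G3,T4):fails  (G3,T6):fails  (G4,T2):holds  (G4,T3):fails  (G4,T4):holds  (G4,T5):fails
Scope holds for 3 pair(s), so the sentence is false.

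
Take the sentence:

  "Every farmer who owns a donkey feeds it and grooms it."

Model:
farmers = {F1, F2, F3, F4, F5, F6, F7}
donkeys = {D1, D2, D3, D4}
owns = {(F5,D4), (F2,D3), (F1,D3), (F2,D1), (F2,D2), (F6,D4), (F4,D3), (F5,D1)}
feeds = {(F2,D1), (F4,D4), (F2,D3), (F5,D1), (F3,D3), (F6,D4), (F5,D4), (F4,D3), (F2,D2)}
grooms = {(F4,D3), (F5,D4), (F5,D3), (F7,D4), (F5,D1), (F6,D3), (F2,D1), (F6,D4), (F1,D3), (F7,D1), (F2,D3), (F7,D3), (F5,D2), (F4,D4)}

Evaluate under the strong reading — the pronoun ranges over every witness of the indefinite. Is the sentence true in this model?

False

"it" takes "a donkey" as antecedent — a donkey pronoun bound across the clause boundary.
Strong reading: for every (f,d) with owns(f,d), feeds(f,d) ∧ grooms(f,d).
Restrictor pairs: (F1,D3) ✗  (F2,D1) ✓  (F2,D2) ✗  (F2,D3) ✓  (F4,D3) ✓  (F5,D1) ✓  (F5,D4) ✓  (F6,D4) ✓
Counterexample: (F1,D3) is in owns but fails the scope.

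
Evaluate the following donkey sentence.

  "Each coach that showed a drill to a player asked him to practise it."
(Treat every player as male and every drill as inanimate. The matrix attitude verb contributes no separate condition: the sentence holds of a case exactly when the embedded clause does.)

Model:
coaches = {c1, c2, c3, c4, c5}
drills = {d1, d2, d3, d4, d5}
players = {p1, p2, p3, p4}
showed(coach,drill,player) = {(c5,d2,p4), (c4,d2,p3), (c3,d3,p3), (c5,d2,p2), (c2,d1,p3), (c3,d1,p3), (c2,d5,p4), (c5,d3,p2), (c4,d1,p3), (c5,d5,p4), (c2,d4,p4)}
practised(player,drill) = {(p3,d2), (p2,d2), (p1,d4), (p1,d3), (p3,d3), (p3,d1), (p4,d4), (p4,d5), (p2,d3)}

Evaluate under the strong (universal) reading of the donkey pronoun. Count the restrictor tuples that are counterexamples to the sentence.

"him" takes "a player" as antecedent and "it" takes "a drill"; both are donkey pronouns co-varying with the restrictor.
Strong reading: for every (c,d,p) with showed(c,d,p), practised(p,d).
Restrictor triples: (c2,d1,p3)→practised(p3,d1) ✓  (c2,d4,p4)→practised(p4,d4) ✓  (c2,d5,p4)→practised(p4,d5) ✓  (c3,d1,p3)→practised(p3,d1) ✓  (c3,d3,p3)→practised(p3,d3) ✓  (c4,d1,p3)→practised(p3,d1) ✓  (c4,d2,p3)→practised(p3,d2) ✓  (c5,d2,p2)→practised(p2,d2) ✓  (c5,d2,p4)→practised(p4,d2) ✗  (c5,d3,p2)→practised(p2,d3) ✓  (c5,d5,p4)→practised(p4,d5) ✓
Counterexamples (restrictor triples failing the scope): 1.

1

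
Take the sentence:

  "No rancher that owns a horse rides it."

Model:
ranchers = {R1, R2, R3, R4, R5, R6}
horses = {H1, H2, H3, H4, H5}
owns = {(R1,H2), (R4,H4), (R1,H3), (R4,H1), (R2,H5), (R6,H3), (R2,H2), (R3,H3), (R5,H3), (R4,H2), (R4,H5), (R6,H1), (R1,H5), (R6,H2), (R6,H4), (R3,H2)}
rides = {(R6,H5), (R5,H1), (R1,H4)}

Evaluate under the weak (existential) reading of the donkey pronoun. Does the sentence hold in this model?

True

"it" takes "a horse" as antecedent — a donkey pronoun bound across the clause boundary.
Truth condition: for no (r,h) with owns(r,h) does rides(r,h) hold.
Restrictor pairs — does the scope hold? (R1,H2):fails  (R1,H3):fails  (R1,H5):fails  (R2,H2):fails  (R2,H5):fails  (R3,H2):fails  (R3,H3):fails  (R4,H1):fails  (R4,H2):fails  (R4,H4):fails  (R4,H5):fails  (R5,H3):fails  (R6,H1):fails  (R6,H2):fails  (R6,H3):fails  (R6,H4):fails
Scope holds for no restrictor pair, so the sentence is true.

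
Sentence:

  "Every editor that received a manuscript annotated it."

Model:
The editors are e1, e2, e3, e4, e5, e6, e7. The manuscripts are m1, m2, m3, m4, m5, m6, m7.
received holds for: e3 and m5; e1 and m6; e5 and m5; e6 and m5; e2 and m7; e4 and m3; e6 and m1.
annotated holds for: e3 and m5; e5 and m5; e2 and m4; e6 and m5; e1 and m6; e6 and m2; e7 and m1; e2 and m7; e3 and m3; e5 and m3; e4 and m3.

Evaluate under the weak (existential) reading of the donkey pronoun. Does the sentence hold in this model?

True

"it" takes "a manuscript" as antecedent — a donkey pronoun bound across the clause boundary.
Weak reading: every editor e with some received-manuscript has at least one received-manuscript m such that annotated(e,m).
Per editor: e1:✓  e2:✓  e3:✓  e4:✓  e5:✓  e6:✓
Every editor in the restrictor has a witness.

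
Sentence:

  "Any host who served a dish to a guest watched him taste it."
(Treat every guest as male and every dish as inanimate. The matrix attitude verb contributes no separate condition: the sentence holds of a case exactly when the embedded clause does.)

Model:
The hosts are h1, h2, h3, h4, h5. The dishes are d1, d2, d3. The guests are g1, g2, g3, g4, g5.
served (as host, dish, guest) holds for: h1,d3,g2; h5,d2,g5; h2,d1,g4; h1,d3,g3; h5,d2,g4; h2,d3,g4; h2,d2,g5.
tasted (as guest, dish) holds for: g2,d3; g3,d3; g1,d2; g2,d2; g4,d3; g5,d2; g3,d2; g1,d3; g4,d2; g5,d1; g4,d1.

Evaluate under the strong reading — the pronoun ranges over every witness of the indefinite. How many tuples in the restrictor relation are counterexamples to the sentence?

"him" takes "a guest" as antecedent and "it" takes "a dish"; both are donkey pronouns co-varying with the restrictor.
Strong reading: for every (h,d,g) with served(h,d,g), tasted(g,d).
Restrictor triples: (h1,d3,g2)→tasted(g2,d3) ✓  (h1,d3,g3)→tasted(g3,d3) ✓  (h2,d1,g4)→tasted(g4,d1) ✓  (h2,d2,g5)→tasted(g5,d2) ✓  (h2,d3,g4)→tasted(g4,d3) ✓  (h5,d2,g4)→tasted(g4,d2) ✓  (h5,d2,g5)→tasted(g5,d2) ✓
Counterexamples (restrictor triples failing the scope): 0.

0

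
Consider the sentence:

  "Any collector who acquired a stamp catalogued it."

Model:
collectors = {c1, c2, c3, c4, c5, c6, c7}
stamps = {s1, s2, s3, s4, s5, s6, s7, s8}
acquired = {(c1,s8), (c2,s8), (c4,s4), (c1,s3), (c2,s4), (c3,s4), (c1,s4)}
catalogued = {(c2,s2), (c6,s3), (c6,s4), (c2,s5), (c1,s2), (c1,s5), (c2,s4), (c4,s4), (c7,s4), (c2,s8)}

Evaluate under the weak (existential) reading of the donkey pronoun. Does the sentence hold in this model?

False

"it" takes "a stamp" as antecedent — a donkey pronoun bound across the clause boundary.
Weak reading: every collector c with some acquired-stamp has at least one acquired-stamp s such that catalogued(c,s).
Per collector: c1:✗  c2:✓  c3:✗  c4:✓
c1 has no witness among its acquired-stamps.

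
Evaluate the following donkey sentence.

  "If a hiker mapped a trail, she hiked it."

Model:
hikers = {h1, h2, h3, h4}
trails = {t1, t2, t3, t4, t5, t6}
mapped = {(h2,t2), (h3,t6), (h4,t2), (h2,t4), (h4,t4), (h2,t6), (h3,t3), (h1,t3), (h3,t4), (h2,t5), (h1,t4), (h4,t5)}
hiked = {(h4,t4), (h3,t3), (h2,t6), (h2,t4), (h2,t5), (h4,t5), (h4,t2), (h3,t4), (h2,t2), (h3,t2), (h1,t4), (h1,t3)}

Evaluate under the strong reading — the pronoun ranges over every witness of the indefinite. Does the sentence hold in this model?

False

"it" takes "a trail" as antecedent — a donkey pronoun bound across the clause boundary.
Strong reading: for every (h,t) with mapped(h,t), hiked(h,t).
Restrictor pairs: (h1,t3) ✓  (h1,t4) ✓  (h2,t2) ✓  (h2,t4) ✓  (h2,t5) ✓  (h2,t6) ✓  (h3,t3) ✓  (h3,t4) ✓  (h3,t6) ✗  (h4,t2) ✓  (h4,t4) ✓  (h4,t5) ✓
Counterexample: (h3,t6) is in mapped but fails the scope.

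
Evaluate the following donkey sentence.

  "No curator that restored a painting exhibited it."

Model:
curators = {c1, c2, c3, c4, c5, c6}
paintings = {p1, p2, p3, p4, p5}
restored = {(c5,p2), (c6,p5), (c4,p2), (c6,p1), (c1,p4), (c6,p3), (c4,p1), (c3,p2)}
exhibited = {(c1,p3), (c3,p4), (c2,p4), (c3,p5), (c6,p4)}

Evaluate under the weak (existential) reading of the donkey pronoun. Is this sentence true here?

"it" takes "a painting" as antecedent — a donkey pronoun bound across the clause boundary.
Truth condition: for no (c,p) with restored(c,p) does exhibited(c,p) hold.
Restrictor pairs — does the scope hold? (c1,p4):fails  (c3,p2):fails  (c4,p1):fails  (c4,p2):fails  (c5,p2):fails  (c6,p1):fails  (c6,p3):fails  (c6,p5):fails
Scope holds for no restrictor pair, so the sentence is true.

True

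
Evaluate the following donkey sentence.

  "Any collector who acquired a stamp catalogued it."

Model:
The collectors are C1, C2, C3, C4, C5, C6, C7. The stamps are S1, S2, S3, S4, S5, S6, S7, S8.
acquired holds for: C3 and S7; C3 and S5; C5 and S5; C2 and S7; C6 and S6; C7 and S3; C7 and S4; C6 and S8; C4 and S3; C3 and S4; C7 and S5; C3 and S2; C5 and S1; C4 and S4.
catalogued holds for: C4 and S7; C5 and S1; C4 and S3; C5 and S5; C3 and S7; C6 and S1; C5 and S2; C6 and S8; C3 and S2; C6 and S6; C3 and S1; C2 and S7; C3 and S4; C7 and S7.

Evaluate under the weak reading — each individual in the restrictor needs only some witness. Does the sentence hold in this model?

False

"it" takes "a stamp" as antecedent — a donkey pronoun bound across the clause boundary.
Weak reading: every collector c with some acquired-stamp has at least one acquired-stamp s such that catalogued(c,s).
Per collector: C2:✓  C3:✓  C4:✓  C5:✓  C6:✓  C7:✗
C7 has no witness among its acquired-stamps.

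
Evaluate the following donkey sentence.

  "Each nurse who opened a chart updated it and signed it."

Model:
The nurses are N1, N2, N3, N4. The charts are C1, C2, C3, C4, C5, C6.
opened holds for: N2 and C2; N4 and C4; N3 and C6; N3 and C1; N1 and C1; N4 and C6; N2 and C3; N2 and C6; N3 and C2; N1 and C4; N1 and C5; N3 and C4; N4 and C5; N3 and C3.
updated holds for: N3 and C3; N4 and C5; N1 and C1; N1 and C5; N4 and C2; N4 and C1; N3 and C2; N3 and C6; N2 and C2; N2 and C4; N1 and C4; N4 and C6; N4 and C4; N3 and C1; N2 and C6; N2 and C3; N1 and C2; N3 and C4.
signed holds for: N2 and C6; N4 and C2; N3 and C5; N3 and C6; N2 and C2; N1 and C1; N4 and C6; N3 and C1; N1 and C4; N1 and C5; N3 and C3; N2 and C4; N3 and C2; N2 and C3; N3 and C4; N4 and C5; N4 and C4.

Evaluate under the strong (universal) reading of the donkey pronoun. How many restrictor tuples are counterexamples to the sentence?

"it" takes "a chart" as antecedent — a donkey pronoun bound across the clause boundary.
Strong reading: for every (n,c) with opened(n,c), updated(n,c) ∧ signed(n,c).
Restrictor pairs: (N1,C1) ✓  (N1,C4) ✓  (N1,C5) ✓  (N2,C2) ✓  (N2,C3) ✓  (N2,C6) ✓  (N3,C1) ✓  (N3,C2) ✓  (N3,C3) ✓  (N3,C4) ✓  (N3,C6) ✓  (N4,C4) ✓  (N4,C5) ✓  (N4,C6) ✓
Counterexamples (restrictor pairs failing the scope): 0.

0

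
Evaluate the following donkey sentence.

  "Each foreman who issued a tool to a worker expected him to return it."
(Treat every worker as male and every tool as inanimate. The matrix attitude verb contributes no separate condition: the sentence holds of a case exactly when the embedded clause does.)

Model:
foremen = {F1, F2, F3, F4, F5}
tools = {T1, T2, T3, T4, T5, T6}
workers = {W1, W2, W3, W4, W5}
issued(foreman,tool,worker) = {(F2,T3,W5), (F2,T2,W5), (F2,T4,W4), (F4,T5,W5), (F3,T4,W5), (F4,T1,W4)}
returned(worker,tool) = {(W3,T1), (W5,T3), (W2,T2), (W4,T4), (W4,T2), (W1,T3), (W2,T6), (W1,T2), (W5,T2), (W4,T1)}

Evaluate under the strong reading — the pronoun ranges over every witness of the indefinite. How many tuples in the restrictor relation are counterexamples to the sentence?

"him" takes "a worker" as antecedent and "it" takes "a tool"; both are donkey pronouns co-varying with the restrictor.
Strong reading: for every (f,t,w) with issued(f,t,w), returned(w,t).
Restrictor triples: (F2,T2,W5)→returned(W5,T2) ✓  (F2,T3,W5)→returned(W5,T3) ✓  (F2,T4,W4)→returned(W4,T4) ✓  (F3,T4,W5)→returned(W5,T4) ✗  (F4,T1,W4)→returned(W4,T1) ✓  (F4,T5,W5)→returned(W5,T5) ✗
Counterexamples (restrictor triples failing the scope): 2.

2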